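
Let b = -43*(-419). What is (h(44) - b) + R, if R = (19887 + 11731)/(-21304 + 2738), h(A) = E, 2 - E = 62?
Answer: -167824600/9283 ≈ -18079.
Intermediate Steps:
E = -60 (E = 2 - 1*62 = 2 - 62 = -60)
h(A) = -60
R = -15809/9283 (R = 31618/(-18566) = 31618*(-1/18566) = -15809/9283 ≈ -1.7030)
b = 18017
(h(44) - b) + R = (-60 - 1*18017) - 15809/9283 = (-60 - 18017) - 15809/9283 = -18077 - 15809/9283 = -167824600/9283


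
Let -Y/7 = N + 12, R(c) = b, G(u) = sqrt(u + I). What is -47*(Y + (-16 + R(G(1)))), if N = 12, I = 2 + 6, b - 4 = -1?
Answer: 8507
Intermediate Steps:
b = 3 (b = 4 - 1 = 3)
I = 8
G(u) = sqrt(8 + u) (G(u) = sqrt(u + 8) = sqrt(8 + u))
R(c) = 3
Y = -168 (Y = -7*(12 + 12) = -7*24 = -168)
-47*(Y + (-16 + R(G(1)))) = -47*(-168 + (-16 + 3)) = -47*(-168 - 13) = -47*(-181) = 8507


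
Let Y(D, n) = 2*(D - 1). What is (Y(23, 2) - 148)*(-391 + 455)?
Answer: -6656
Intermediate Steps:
Y(D, n) = -2 + 2*D (Y(D, n) = 2*(-1 + D) = -2 + 2*D)
(Y(23, 2) - 148)*(-391 + 455) = ((-2 + 2*23) - 148)*(-391 + 455) = ((-2 + 46) - 148)*64 = (44 - 148)*64 = -104*64 = -6656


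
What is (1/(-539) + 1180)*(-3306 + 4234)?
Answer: 590225632/539 ≈ 1.0950e+6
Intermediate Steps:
(1/(-539) + 1180)*(-3306 + 4234) = (-1/539 + 1180)*928 = (636019/539)*928 = 590225632/539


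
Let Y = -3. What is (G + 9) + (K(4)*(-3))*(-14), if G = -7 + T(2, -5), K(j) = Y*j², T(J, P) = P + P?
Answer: -2024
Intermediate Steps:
T(J, P) = 2*P
K(j) = -3*j²
G = -17 (G = -7 + 2*(-5) = -7 - 10 = -17)
(G + 9) + (K(4)*(-3))*(-14) = (-17 + 9) + (-3*4²*(-3))*(-14) = -8 + (-3*16*(-3))*(-14) = -8 - 48*(-3)*(-14) = -8 + 144*(-14) = -8 - 2016 = -2024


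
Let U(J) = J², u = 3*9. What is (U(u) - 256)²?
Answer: 223729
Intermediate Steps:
u = 27
(U(u) - 256)² = (27² - 256)² = (729 - 256)² = 473² = 223729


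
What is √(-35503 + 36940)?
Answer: √1437 ≈ 37.908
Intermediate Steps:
√(-35503 + 36940) = √1437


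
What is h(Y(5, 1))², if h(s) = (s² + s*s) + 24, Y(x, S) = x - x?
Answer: 576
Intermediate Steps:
Y(x, S) = 0
h(s) = 24 + 2*s² (h(s) = (s² + s²) + 24 = 2*s² + 24 = 24 + 2*s²)
h(Y(5, 1))² = (24 + 2*0²)² = (24 + 2*0)² = (24 + 0)² = 24² = 576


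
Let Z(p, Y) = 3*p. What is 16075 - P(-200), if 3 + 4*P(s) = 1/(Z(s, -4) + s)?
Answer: 51442401/3200 ≈ 16076.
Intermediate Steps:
P(s) = -¾ + 1/(16*s) (P(s) = -¾ + 1/(4*(3*s + s)) = -¾ + 1/(4*((4*s))) = -¾ + (1/(4*s))/4 = -¾ + 1/(16*s))
16075 - P(-200) = 16075 - (1 - 12*(-200))/(16*(-200)) = 16075 - (-1)*(1 + 2400)/(16*200) = 16075 - (-1)*2401/(16*200) = 16075 - 1*(-2401/3200) = 16075 + 2401/3200 = 51442401/3200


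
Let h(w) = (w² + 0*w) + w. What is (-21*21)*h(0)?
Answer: 0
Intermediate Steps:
h(w) = w + w² (h(w) = (w² + 0) + w = w² + w = w + w²)
(-21*21)*h(0) = (-21*21)*(0*(1 + 0)) = -0 = -441*0 = 0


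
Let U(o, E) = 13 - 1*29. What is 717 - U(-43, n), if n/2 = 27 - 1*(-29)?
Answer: 733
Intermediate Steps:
n = 112 (n = 2*(27 - 1*(-29)) = 2*(27 + 29) = 2*56 = 112)
U(o, E) = -16 (U(o, E) = 13 - 29 = -16)
717 - U(-43, n) = 717 - 1*(-16) = 717 + 16 = 733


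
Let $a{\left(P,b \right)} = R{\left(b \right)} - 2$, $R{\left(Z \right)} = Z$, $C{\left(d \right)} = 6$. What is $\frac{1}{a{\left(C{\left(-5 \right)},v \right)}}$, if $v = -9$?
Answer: $- \frac{1}{11} \approx -0.090909$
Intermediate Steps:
$a{\left(P,b \right)} = -2 + b$ ($a{\left(P,b \right)} = b - 2 = -2 + b$)
$\frac{1}{a{\left(C{\left(-5 \right)},v \right)}} = \frac{1}{-2 - 9} = \frac{1}{-11} = - \frac{1}{11}$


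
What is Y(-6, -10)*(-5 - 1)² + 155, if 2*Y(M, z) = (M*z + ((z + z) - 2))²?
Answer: 26147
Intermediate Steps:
Y(M, z) = (-2 + 2*z + M*z)²/2 (Y(M, z) = (M*z + ((z + z) - 2))²/2 = (M*z + (2*z - 2))²/2 = (M*z + (-2 + 2*z))²/2 = (-2 + 2*z + M*z)²/2)
Y(-6, -10)*(-5 - 1)² + 155 = ((-2 + 2*(-10) - 6*(-10))²/2)*(-5 - 1)² + 155 = ((-2 - 20 + 60)²/2)*(-6)² + 155 = ((½)*38²)*36 + 155 = ((½)*1444)*36 + 155 = 722*36 + 155 = 25992 + 155 = 26147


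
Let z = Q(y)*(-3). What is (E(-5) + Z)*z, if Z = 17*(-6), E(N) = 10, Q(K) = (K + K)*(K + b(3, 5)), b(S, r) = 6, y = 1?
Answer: 3864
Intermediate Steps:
Q(K) = 2*K*(6 + K) (Q(K) = (K + K)*(K + 6) = (2*K)*(6 + K) = 2*K*(6 + K))
Z = -102
z = -42 (z = (2*1*(6 + 1))*(-3) = (2*1*7)*(-3) = 14*(-3) = -42)
(E(-5) + Z)*z = (10 - 102)*(-42) = -92*(-42) = 3864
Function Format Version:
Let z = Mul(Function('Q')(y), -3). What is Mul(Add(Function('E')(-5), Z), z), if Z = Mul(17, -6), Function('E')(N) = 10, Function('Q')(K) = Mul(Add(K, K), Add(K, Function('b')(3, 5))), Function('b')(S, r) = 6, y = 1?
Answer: 3864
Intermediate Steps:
Function('Q')(K) = Mul(2, K, Add(6, K)) (Function('Q')(K) = Mul(Add(K, K), Add(K, 6)) = Mul(Mul(2, K), Add(6, K)) = Mul(2, K, Add(6, K)))
Z = -102
z = -42 (z = Mul(Mul(2, 1, Add(6, 1)), -3) = Mul(Mul(2, 1, 7), -3) = Mul(14, -3) = -42)
Mul(Add(Function('E')(-5), Z), z) = Mul(Add(10, -102), -42) = Mul(-92, -42) = 3864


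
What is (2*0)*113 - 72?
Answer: -72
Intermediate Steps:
(2*0)*113 - 72 = 0*113 - 72 = 0 - 72 = -72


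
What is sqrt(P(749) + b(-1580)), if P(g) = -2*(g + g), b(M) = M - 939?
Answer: I*sqrt(5515) ≈ 74.263*I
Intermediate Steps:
b(M) = -939 + M
P(g) = -4*g
sqrt(P(749) + b(-1580)) = sqrt(-4*749 + (-939 - 1580)) = sqrt(-2996 - 2519) = sqrt(-5515) = I*sqrt(5515)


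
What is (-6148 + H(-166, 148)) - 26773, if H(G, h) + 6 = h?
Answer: -32779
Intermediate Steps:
H(G, h) = -6 + h
(-6148 + H(-166, 148)) - 26773 = (-6148 + (-6 + 148)) - 26773 = (-6148 + 142) - 26773 = -6006 - 26773 = -32779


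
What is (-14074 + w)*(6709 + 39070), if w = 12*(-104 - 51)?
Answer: -729442586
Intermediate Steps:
w = -1860 (w = 12*(-155) = -1860)
(-14074 + w)*(6709 + 39070) = (-14074 - 1860)*(6709 + 39070) = -15934*45779 = -729442586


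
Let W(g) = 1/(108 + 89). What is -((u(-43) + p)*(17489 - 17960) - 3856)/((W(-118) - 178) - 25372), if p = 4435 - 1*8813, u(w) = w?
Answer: 409451695/5033349 ≈ 81.348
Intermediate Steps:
W(g) = 1/197
p = -4378 (p = 4435 - 8813 = -4378)
-((u(-43) + p)*(17489 - 17960) - 3856)/((W(-118) - 178) - 25372) = -((-43 - 4378)*(17489 - 17960) - 3856)/((1/197 - 178) - 25372) = -(-4421*(-471) - 3856)/(-35065/197 - 25372) = -(2082291 - 3856)/(-5033349/197) = -2078435*(-197)/5033349 = -1*(-409451695/5033349) = 409451695/5033349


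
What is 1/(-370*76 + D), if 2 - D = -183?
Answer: -1/27935 ≈ -3.5797e-5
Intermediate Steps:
D = 185 (D = 2 - 1*(-183) = 2 + 183 = 185)
1/(-370*76 + D) = 1/(-370*76 + 185) = 1/(-28120 + 185) = 1/(-27935) = -1/27935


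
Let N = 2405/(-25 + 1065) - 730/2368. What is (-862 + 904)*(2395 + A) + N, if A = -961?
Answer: 71312325/1184 ≈ 60230.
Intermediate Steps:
N = 2373/1184 (N = 2405/1040 - 730*1/2368 = 2405*(1/1040) - 365/1184 = 37/16 - 365/1184 = 2373/1184 ≈ 2.0042)
(-862 + 904)*(2395 + A) + N = (-862 + 904)*(2395 - 961) + 2373/1184 = 42*1434 + 2373/1184 = 60228 + 2373/1184 = 71312325/1184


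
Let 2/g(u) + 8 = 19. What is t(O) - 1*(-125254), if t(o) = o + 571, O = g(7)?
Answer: 1384077/11 ≈ 1.2583e+5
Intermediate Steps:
g(u) = 2/11 (g(u) = 2/(-8 + 19) = 2/11)
O = 2/11 ≈ 0.18182
t(o) = 571 + o
t(O) - 1*(-125254) = (571 + 2/11) - 1*(-125254) = 6283/11 + 125254 = 1384077/11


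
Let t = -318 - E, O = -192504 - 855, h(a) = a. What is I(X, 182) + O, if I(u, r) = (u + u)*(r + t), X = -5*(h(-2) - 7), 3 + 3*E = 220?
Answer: -212109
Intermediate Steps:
E = 217/3 (E = -1 + (⅓)*220 = -1 + 220/3 = 217/3 ≈ 72.333)
O = -193359
X = 45 (X = -5*(-2 - 7) = -5*(-9) = 45)
t = -1171/3 (t = -318 - 1*217/3 = -318 - 217/3 = -1171/3 ≈ -390.33)
I(u, r) = 2*u*(-1171/3 + r) (I(u, r) = (u + u)*(r - 1171/3) = (2*u)*(-1171/3 + r) = 2*u*(-1171/3 + r))
I(X, 182) + O = (⅔)*45*(-1171 + 3*182) - 193359 = (⅔)*45*(-1171 + 546) - 193359 = (⅔)*45*(-625) - 193359 = -18750 - 193359 = -212109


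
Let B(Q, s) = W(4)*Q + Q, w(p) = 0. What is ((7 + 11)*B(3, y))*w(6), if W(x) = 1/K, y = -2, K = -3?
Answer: 0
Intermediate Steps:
W(x) = -1/3 (W(x) = 1/(-3) = -1/3)
B(Q, s) = 2*Q/3 (B(Q, s) = -Q/3 + Q = 2*Q/3)
((7 + 11)*B(3, y))*w(6) = ((7 + 11)*((2/3)*3))*0 = (18*2)*0 = 36*0 = 0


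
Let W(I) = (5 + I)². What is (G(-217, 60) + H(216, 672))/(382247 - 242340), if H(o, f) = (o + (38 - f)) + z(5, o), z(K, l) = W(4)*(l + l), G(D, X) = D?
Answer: 34357/139907 ≈ 0.24557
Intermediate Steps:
z(K, l) = 162*l (z(K, l) = (5 + 4)²*(l + l) = 9²*(2*l) = 81*(2*l) = 162*l)
H(o, f) = 38 - f + 163*o (H(o, f) = (o + (38 - f)) + 162*o = (38 + o - f) + 162*o = 38 - f + 163*o)
(G(-217, 60) + H(216, 672))/(382247 - 242340) = (-217 + (38 - 1*672 + 163*216))/(382247 - 242340) = (-217 + (38 - 672 + 35208))/139907 = (-217 + 34574)*(1/139907) = 34357*(1/139907) = 34357/139907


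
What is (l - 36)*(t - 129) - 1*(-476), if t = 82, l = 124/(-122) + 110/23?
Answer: 2793356/1403 ≈ 1991.0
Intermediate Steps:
l = 5284/1403 (l = 124*(-1/122) + 110*(1/23) = -62/61 + 110/23 = 5284/1403 ≈ 3.7662)
(l - 36)*(t - 129) - 1*(-476) = (5284/1403 - 36)*(82 - 129) - 1*(-476) = -45224/1403*(-47) + 476 = 2125528/1403 + 476 = 2793356/1403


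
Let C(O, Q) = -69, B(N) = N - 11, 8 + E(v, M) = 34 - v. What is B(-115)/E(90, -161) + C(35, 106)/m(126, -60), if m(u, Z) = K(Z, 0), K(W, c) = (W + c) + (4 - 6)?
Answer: 3057/992 ≈ 3.0817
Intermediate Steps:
E(v, M) = 26 - v (E(v, M) = -8 + (34 - v) = 26 - v)
B(N) = -11 + N
K(W, c) = -2 + W + c (K(W, c) = (W + c) - 2 = -2 + W + c)
m(u, Z) = -2 + Z (m(u, Z) = -2 + Z + 0 = -2 + Z)
B(-115)/E(90, -161) + C(35, 106)/m(126, -60) = (-11 - 115)/(26 - 1*90) - 69/(-2 - 60) = -126/(26 - 90) - 69/(-62) = -126/(-64) - 69*(-1/62) = -126*(-1/64) + 69/62 = 63/32 + 69/62 = 3057/992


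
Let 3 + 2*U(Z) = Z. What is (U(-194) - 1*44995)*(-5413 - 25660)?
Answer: 2802380651/2 ≈ 1.4012e+9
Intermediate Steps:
U(Z) = -3/2 + Z/2
(U(-194) - 1*44995)*(-5413 - 25660) = ((-3/2 + (½)*(-194)) - 1*44995)*(-5413 - 25660) = ((-3/2 - 97) - 44995)*(-31073) = (-197/2 - 44995)*(-31073) = -90187/2*(-31073) = 2802380651/2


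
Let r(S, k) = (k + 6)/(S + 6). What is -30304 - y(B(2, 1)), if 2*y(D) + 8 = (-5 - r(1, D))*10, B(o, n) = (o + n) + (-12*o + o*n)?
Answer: -211990/7 ≈ -30284.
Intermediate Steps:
r(S, k) = (6 + k)/(6 + S)
B(o, n) = n - 11*o + n*o (B(o, n) = (n + o) + (-12*o + n*o) = n - 11*o + n*o)
y(D) = -233/7 - 5*D/7 (y(D) = -4 + ((-5 - (6 + D)/(6 + 1))*10)/2 = -4 + ((-5 - (6 + D)/7)*10)/2 = -4 + ((-5 - (6/7 + D/7))*10)/2 = -4 + ((-5 + (-6/7 - D/7))*10)/2 = -4 + ((-41/7 - D/7)*10)/2 = -4 + (-410/7 - 10*D/7)/2 = -4 + (-205/7 - 5*D/7) = -233/7 - 5*D/7)
-30304 - y(B(2, 1)) = -30304 - (-233/7 - 5*(1 - 11*2 + 1*2)/7) = -30304 - (-233/7 - 5*(1 - 22 + 2)/7) = -30304 - (-233/7 - 5/7*(-19)) = -30304 - (-233/7 + 95/7) = -30304 - 1*(-138/7) = -30304 + 138/7 = -211990/7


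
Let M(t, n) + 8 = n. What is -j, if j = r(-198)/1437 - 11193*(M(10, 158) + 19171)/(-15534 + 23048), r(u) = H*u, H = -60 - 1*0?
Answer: 7966058619/276862 ≈ 28773.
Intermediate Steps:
H = -60 (H = -60 + 0 = -60)
M(t, n) = -8 + n
r(u) = -60*u
j = -7966058619/276862 (j = -60*(-198)/1437 - 11193*((-8 + 158) + 19171)/(-15534 + 23048) = 11880*(1/1437) - 11193/(7514/(150 + 19171)) = 3960/479 - 11193/(7514/19321) = 3960/479 - 11193/(7514*(1/19321)) = 3960/479 - 11193/7514/19321 = 3960/479 - 11193*19321/7514 = 3960/479 - 16635381/578 = -7966058619/276862 ≈ -28773.)
-j = -1*(-7966058619/276862) = 7966058619/276862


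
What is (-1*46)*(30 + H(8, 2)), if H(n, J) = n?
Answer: -1748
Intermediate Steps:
(-1*46)*(30 + H(8, 2)) = (-1*46)*(30 + 8) = -46*38 = -1748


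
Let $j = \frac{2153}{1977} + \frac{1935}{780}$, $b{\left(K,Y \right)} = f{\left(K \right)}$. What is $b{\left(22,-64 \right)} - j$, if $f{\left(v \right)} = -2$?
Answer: $- \frac{572597}{102804} \approx -5.5698$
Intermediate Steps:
$b{\left(K,Y \right)} = -2$
$j = \frac{366989}{102804}$ ($j = 2153 \cdot \frac{1}{1977} + 1935 \cdot \frac{1}{780} = \frac{2153}{1977} + \frac{129}{52} = \frac{366989}{102804} \approx 3.5698$)
$b{\left(22,-64 \right)} - j = -2 - \frac{366989}{102804} = - \frac{572597}{102804}$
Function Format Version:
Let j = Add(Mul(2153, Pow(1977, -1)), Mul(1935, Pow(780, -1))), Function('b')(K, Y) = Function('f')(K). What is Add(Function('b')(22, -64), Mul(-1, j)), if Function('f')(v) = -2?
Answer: Rational(-572597, 102804) ≈ -5.5698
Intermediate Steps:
Function('b')(K, Y) = -2
j = Rational(366989, 102804) (j = Add(Mul(2153, Rational(1, 1977)), Mul(1935, Rational(1, 780))) = Add(Rational(2153, 1977), Rational(129, 52)) = Rational(366989, 102804) ≈ 3.5698)
Add(Function('b')(22, -64), Mul(-1, j)) = Add(-2, Mul(-1, Rational(366989, 102804))) = Add(-2, Rational(-366989, 102804)) = Rational(-572597, 102804)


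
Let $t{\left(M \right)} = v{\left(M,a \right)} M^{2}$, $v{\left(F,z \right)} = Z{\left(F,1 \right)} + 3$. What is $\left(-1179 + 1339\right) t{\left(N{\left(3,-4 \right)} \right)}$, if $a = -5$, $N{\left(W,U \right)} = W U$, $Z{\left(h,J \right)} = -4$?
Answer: $-23040$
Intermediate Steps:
$N{\left(W,U \right)} = U W$
$v{\left(F,z \right)} = -1$ ($v{\left(F,z \right)} = -4 + 3 = -1$)
$t{\left(M \right)} = - M^{2}$
$\left(-1179 + 1339\right) t{\left(N{\left(3,-4 \right)} \right)} = \left(-1179 + 1339\right) \left(- \left(\left(-4\right) 3\right)^{2}\right) = 160 \left(- \left(-12\right)^{2}\right) = 160 \left(\left(-1\right) 144\right) = 160 \left(-144\right) = -23040$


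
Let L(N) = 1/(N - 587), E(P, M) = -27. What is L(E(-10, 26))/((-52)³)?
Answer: 1/86333312 ≈ 1.1583e-8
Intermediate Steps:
L(N) = 1/(-587 + N)
L(E(-10, 26))/((-52)³) = 1/((-587 - 27)*((-52)³)) = 1/(-614*(-140608)) = -1/614*(-1/140608) = 1/86333312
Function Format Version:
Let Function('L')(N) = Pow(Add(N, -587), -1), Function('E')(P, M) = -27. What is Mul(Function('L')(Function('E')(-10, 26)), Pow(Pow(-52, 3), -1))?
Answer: Rational(1, 86333312) ≈ 1.1583e-8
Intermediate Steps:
Function('L')(N) = Pow(Add(-587, N), -1)
Mul(Function('L')(Function('E')(-10, 26)), Pow(Pow(-52, 3), -1)) = Mul(Pow(Add(-587, -27), -1), Pow(Pow(-52, 3), -1)) = Mul(Pow(-614, -1), Pow(-140608, -1)) = Mul(Rational(-1, 614), Rational(-1, 140608)) = Rational(1, 86333312)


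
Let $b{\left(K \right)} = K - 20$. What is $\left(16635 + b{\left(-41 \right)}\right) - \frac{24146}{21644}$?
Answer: $\frac{179351755}{10822} \approx 16573.0$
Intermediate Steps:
$b{\left(K \right)} = -20 + K$
$\left(16635 + b{\left(-41 \right)}\right) - \frac{24146}{21644} = \left(16635 - 61\right) - \frac{24146}{21644} = \left(16635 - 61\right) - \frac{12073}{10822} = 16574 - \frac{12073}{10822} = \frac{179351755}{10822}$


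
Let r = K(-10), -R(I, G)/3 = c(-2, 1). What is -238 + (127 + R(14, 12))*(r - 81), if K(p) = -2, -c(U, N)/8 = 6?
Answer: -22731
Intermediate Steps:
c(U, N) = -48 (c(U, N) = -8*6 = -48)
R(I, G) = 144 (R(I, G) = -3*(-48) = 144)
r = -2
-238 + (127 + R(14, 12))*(r - 81) = -238 + (127 + 144)*(-2 - 81) = -238 + 271*(-83) = -238 - 22493 = -22731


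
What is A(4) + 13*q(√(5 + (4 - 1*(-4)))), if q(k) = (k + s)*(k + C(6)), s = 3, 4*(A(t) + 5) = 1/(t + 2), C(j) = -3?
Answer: 1129/24 ≈ 47.042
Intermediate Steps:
A(t) = -5 + 1/(4*(2 + t)) (A(t) = -5 + 1/(4*(t + 2)) = -5 + 1/(4*(2 + t)))
q(k) = (-3 + k)*(3 + k) (q(k) = (k + 3)*(k - 3) = (3 + k)*(-3 + k) = (-3 + k)*(3 + k))
A(4) + 13*q(√(5 + (4 - 1*(-4)))) = (-39 - 20*4)/(4*(2 + 4)) + 13*(-9 + (√(5 + (4 - 1*(-4))))²) = (¼)*(-39 - 80)/6 + 13*(-9 + (√(5 + (4 + 4)))²) = (¼)*(⅙)*(-119) + 13*(-9 + (√(5 + 8))²) = -119/24 + 13*(-9 + (√13)²) = -119/24 + 13*(-9 + 13) = -119/24 + 13*4 = -119/24 + 52 = 1129/24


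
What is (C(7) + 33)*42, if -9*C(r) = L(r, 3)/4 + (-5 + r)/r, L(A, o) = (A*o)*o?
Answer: 7867/6 ≈ 1311.2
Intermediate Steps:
L(A, o) = A*o²
C(r) = -r/4 - (-5 + r)/(9*r) (C(r) = -((r*3²)/4 + (-5 + r)/r)/9 = -((r*9)*(¼) + (-5 + r)/r)/9 = -((9*r)*(¼) + (-5 + r)/r)/9 = -(9*r/4 + (-5 + r)/r)/9 = -r/4 - (-5 + r)/(9*r))
(C(7) + 33)*42 = ((1/36)*(20 - 1*7*(4 + 9*7))/7 + 33)*42 = ((1/36)*(⅐)*(20 - 1*7*(4 + 63)) + 33)*42 = ((1/36)*(⅐)*(20 - 1*7*67) + 33)*42 = ((1/36)*(⅐)*(20 - 469) + 33)*42 = ((1/36)*(⅐)*(-449) + 33)*42 = (-449/252 + 33)*42 = (7867/252)*42 = 7867/6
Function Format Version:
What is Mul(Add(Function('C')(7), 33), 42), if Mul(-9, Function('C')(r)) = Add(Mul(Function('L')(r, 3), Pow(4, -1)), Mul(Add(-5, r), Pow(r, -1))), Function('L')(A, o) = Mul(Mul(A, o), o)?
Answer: Rational(7867, 6) ≈ 1311.2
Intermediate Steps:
Function('L')(A, o) = Mul(A, Pow(o, 2))
Function('C')(r) = Add(Mul(Rational(-1, 4), r), Mul(Rational(-1, 9), Pow(r, -1), Add(-5, r))) (Function('C')(r) = Mul(Rational(-1, 9), Add(Mul(Mul(r, Pow(3, 2)), Pow(4, -1)), Mul(Add(-5, r), Pow(r, -1)))) = Mul(Rational(-1, 9), Add(Mul(Mul(r, 9), Rational(1, 4)), Mul(Pow(r, -1), Add(-5, r)))) = Mul(Rational(-1, 9), Add(Mul(Mul(9, r), Rational(1, 4)), Mul(Pow(r, -1), Add(-5, r)))) = Mul(Rational(-1, 9), Add(Mul(Rational(9, 4), r), Mul(Pow(r, -1), Add(-5, r)))) = Add(Mul(Rational(-1, 4), r), Mul(Rational(-1, 9), Pow(r, -1), Add(-5, r))))
Mul(Add(Function('C')(7), 33), 42) = Mul(Add(Mul(Rational(1, 36), Pow(7, -1), Add(20, Mul(-1, 7, Add(4, Mul(9, 7))))), 33), 42) = Mul(Add(Mul(Rational(1, 36), Rational(1, 7), Add(20, Mul(-1, 7, Add(4, 63)))), 33), 42) = Mul(Add(Mul(Rational(1, 36), Rational(1, 7), Add(20, Mul(-1, 7, 67))), 33), 42) = Mul(Add(Mul(Rational(1, 36), Rational(1, 7), Add(20, -469)), 33), 42) = Mul(Add(Mul(Rational(1, 36), Rational(1, 7), -449), 33), 42) = Mul(Add(Rational(-449, 252), 33), 42) = Mul(Rational(7867, 252), 42) = Rational(7867, 6)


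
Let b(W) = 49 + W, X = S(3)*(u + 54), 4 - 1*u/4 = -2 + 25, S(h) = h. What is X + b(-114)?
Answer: -131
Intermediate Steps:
u = -76 (u = 16 - 4*(-2 + 25) = 16 - 4*23 = 16 - 92 = -76)
X = -66 (X = 3*(-76 + 54) = 3*(-22) = -66)
X + b(-114) = -66 + (49 - 114) = -66 - 65 = -131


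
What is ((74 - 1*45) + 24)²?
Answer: 2809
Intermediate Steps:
((74 - 1*45) + 24)² = ((74 - 45) + 24)² = (29 + 24)² = 53² = 2809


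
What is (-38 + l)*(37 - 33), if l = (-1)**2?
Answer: -148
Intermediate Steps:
l = 1
(-38 + l)*(37 - 33) = (-38 + 1)*(37 - 33) = -37*4 = -148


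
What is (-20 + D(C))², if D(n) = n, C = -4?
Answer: 576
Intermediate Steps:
(-20 + D(C))² = (-20 - 4)² = (-24)² = 576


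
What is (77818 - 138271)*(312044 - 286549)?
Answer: -1541249235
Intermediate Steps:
(77818 - 138271)*(312044 - 286549) = -60453*25495 = -1541249235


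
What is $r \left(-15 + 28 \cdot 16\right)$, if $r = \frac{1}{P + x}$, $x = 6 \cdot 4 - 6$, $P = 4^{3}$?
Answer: $\frac{433}{82} \approx 5.2805$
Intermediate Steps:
$P = 64$
$x = 18$ ($x = 24 - 6 = 18$)
$r = \frac{1}{82}$ ($r = \frac{1}{64 + 18} = \frac{1}{82} \approx 0.012195$)
$r \left(-15 + 28 \cdot 16\right) = \frac{-15 + 28 \cdot 16}{82} = \frac{-15 + 448}{82} = \frac{1}{82} \cdot 433 = \frac{433}{82}$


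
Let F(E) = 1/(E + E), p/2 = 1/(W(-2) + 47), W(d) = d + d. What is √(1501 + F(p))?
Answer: √6047/2 ≈ 38.881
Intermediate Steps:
W(d) = 2*d
p = 2/43 (p = 2/(2*(-2) + 47) = 2/(-4 + 47) = 2/43 ≈ 0.046512)
F(E) = 1/(2*E)
√(1501 + F(p)) = √(1501 + 1/(2*(2/43))) = √(1501 + (½)*(43/2)) = √(1501 + 43/4) = √(6047/4) = √6047/2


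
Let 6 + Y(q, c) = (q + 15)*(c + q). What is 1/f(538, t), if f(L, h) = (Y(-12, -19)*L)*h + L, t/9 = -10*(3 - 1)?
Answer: 1/9587698 ≈ 1.0430e-7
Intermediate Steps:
Y(q, c) = -6 + (15 + q)*(c + q) (Y(q, c) = -6 + (q + 15)*(c + q) = -6 + (15 + q)*(c + q))
t = -180 (t = 9*(-10*(3 - 1)) = 9*(-10*2) = 9*(-20) = -180)
f(L, h) = L - 99*L*h (f(L, h) = ((-6 + (-12)**2 + 15*(-19) + 15*(-12) - 19*(-12))*L)*h + L = ((-6 + 144 - 285 - 180 + 228)*L)*h + L = (-99*L)*h + L = -99*L*h + L = L - 99*L*h)
1/f(538, t) = 1/(538*(1 - 99*(-180))) = 1/(538*(1 + 17820)) = 1/(538*17821) = 1/9587698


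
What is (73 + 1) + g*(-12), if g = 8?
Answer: -22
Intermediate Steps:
(73 + 1) + g*(-12) = (73 + 1) + 8*(-12) = 74 - 96 = -22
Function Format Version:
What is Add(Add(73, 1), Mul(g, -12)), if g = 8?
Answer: -22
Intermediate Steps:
Add(Add(73, 1), Mul(g, -12)) = Add(Add(73, 1), Mul(8, -12)) = Add(74, -96) = -22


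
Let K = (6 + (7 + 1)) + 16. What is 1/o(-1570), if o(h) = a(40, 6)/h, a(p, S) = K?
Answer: -157/3 ≈ -52.333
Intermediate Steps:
K = 30 (K = (6 + 8) + 16 = 14 + 16 = 30)
a(p, S) = 30
o(h) = 30/h
1/o(-1570) = 1/(30/(-1570)) = 1/(30*(-1/1570)) = 1/(-3/157) = -157/3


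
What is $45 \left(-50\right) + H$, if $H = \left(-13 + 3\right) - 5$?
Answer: $-2265$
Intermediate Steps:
$H = -15$ ($H = -10 - 5 = -15$)
$45 \left(-50\right) + H = 45 \left(-50\right) - 15 = -2250 - 15 = -2265$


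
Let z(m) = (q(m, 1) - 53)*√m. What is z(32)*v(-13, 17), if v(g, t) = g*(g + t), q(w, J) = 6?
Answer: 9776*√2 ≈ 13825.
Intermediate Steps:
z(m) = -47*√m (z(m) = (6 - 53)*√m = -47*√m)
z(32)*v(-13, 17) = (-188*√2)*(-13*(-13 + 17)) = (-188*√2)*(-13*4) = -188*√2*(-52) = 9776*√2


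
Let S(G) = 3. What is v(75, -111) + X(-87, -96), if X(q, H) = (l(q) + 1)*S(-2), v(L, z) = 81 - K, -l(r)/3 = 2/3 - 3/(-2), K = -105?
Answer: 339/2 ≈ 169.50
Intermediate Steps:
l(r) = -13/2 (l(r) = -3*(2/3 - 3/(-2)) = -3*(2*(⅓) - 3*(-½)) = -3*(⅔ + 3/2) = -3*13/6 = -13/2)
v(L, z) = 186 (v(L, z) = 81 - 1*(-105) = 81 + 105 = 186)
X(q, H) = -33/2 (X(q, H) = (-13/2 + 1)*3 = -11/2*3 = -33/2)
v(75, -111) + X(-87, -96) = 186 - 33/2 = 339/2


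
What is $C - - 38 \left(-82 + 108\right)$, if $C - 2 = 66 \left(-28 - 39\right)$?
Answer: $-3432$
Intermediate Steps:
$C = -4420$ ($C = 2 + 66 \left(-28 - 39\right) = 2 + 66 \left(-67\right) = 2 - 4422 = -4420$)
$C - - 38 \left(-82 + 108\right) = -4420 - - 38 \left(-82 + 108\right) = -4420 - \left(-38\right) 26 = -4420 - -988 = -4420 + 988 = -3432$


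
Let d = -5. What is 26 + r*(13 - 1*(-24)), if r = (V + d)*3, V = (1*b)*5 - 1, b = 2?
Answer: 470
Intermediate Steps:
V = 9 (V = (1*2)*5 - 1 = 2*5 - 1 = 10 - 1 = 9)
r = 12 (r = (9 - 5)*3 = 4*3 = 12)
26 + r*(13 - 1*(-24)) = 26 + 12*(13 - 1*(-24)) = 26 + 12*(13 + 24) = 26 + 12*37 = 26 + 444 = 470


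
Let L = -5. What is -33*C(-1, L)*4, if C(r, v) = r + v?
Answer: 792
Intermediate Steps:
-33*C(-1, L)*4 = -33*(-1 - 5)*4 = -33*(-6)*4 = 198*4 = 792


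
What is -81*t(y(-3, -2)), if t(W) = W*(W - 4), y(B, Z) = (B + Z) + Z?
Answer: -6237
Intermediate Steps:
y(B, Z) = B + 2*Z
t(W) = W*(-4 + W)
-81*t(y(-3, -2)) = -81*(-3 + 2*(-2))*(-4 + (-3 + 2*(-2))) = -81*(-3 - 4)*(-4 + (-3 - 4)) = -(-567)*(-4 - 7) = -(-567)*(-11) = -81*77 = -6237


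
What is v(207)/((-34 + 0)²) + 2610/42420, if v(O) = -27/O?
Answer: 1154457/18797716 ≈ 0.061415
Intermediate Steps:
v(207)/((-34 + 0)²) + 2610/42420 = (-27/207)/((-34 + 0)²) + 2610/42420 = (-27*1/207)/((-34)²) + 2610*(1/42420) = -3/23/1156 + 87/1414 = -3/23*1/1156 + 87/1414 = -3/26588 + 87/1414 = 1154457/18797716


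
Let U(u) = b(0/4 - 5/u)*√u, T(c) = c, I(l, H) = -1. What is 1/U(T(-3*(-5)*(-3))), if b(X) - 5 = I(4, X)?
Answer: -I*√5/60 ≈ -0.037268*I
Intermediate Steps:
b(X) = 4 (b(X) = 5 - 1 = 4)
U(u) = 4*√u
1/U(T(-3*(-5)*(-3))) = 1/(4*√(-3*(-5)*(-3))) = 1/(4*√(15*(-3))) = 1/(4*√(-45)) = 1/(4*(3*I*√5)) = 1/(12*I*√5) = -I*√5/60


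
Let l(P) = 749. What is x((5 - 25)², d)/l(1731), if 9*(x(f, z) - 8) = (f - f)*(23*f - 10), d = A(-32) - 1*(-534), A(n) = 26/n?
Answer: 8/749 ≈ 0.010681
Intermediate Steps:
d = 8531/16 (d = 26/(-32) - 1*(-534) = 26*(-1/32) + 534 = -13/16 + 534 = 8531/16 ≈ 533.19)
x(f, z) = 8 (x(f, z) = 8 + ((f - f)*(23*f - 10))/9 = 8 + (0*(-10 + 23*f))/9 = 8 + (⅑)*0 = 8 + 0 = 8)
x((5 - 25)², d)/l(1731) = 8/749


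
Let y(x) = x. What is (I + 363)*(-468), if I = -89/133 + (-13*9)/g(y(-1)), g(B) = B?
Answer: -29835468/133 ≈ -2.2433e+5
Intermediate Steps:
I = 15472/133 (I = -89/133 - 13*9/(-1) = -89*1/133 - 117*(-1) = -89/133 + 117 = 15472/133 ≈ 116.33)
(I + 363)*(-468) = (15472/133 + 363)*(-468) = (63751/133)*(-468) = -29835468/133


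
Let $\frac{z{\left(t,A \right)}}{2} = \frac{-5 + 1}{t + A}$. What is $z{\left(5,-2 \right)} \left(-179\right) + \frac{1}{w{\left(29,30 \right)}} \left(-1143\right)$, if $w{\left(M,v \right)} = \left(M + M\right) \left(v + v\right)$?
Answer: $\frac{1659977}{3480} \approx 477.0$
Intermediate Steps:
$w{\left(M,v \right)} = 4 M v$ ($w{\left(M,v \right)} = 2 M 2 v = 4 M v$)
$z{\left(t,A \right)} = - \frac{8}{A + t}$ ($z{\left(t,A \right)} = 2 \frac{-5 + 1}{t + A} = 2 \left(- \frac{4}{A + t}\right) = - \frac{8}{A + t}$)
$z{\left(5,-2 \right)} \left(-179\right) + \frac{1}{w{\left(29,30 \right)}} \left(-1143\right) = - \frac{8}{-2 + 5} \left(-179\right) + \frac{1}{4 \cdot 29 \cdot 30} \left(-1143\right) = - \frac{8}{3} \left(-179\right) + \frac{1}{3480} \left(-1143\right) = \left(-8\right) \frac{1}{3} \left(-179\right) + \frac{1}{3480} \left(-1143\right) = \left(- \frac{8}{3}\right) \left(-179\right) - \frac{381}{1160} = \frac{1432}{3} - \frac{381}{1160} = \frac{1659977}{3480}$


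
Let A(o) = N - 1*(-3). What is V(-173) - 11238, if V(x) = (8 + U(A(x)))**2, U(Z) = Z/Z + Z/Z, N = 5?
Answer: -11138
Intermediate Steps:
A(o) = 8 (A(o) = 5 - 1*(-3) = 5 + 3 = 8)
U(Z) = 2 (U(Z) = 1 + 1 = 2)
V(x) = 100 (V(x) = (8 + 2)**2 = 10**2 = 100)
V(-173) - 11238 = 100 - 11238 = -11138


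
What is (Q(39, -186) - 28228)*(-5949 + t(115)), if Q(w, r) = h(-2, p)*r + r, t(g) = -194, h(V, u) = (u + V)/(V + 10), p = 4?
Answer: 349665703/2 ≈ 1.7483e+8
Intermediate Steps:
h(V, u) = (V + u)/(10 + V)
Q(w, r) = 5*r/4 (Q(w, r) = ((-2 + 4)/(10 - 2))*r + r = (2/8)*r + r = ((1/8)*2)*r + r = r/4 + r = 5*r/4)
(Q(39, -186) - 28228)*(-5949 + t(115)) = ((5/4)*(-186) - 28228)*(-5949 - 194) = (-465/2 - 28228)*(-6143) = -56921/2*(-6143) = 349665703/2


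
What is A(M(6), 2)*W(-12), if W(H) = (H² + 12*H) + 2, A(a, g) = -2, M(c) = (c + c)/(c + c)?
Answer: -4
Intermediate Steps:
M(c) = 1 (M(c) = (2*c)/((2*c)) = (2*c)*(1/(2*c)) = 1)
W(H) = 2 + H² + 12*H
A(M(6), 2)*W(-12) = -2*(2 + (-12)² + 12*(-12)) = -2*(2 + 144 - 144) = -2*2 = -4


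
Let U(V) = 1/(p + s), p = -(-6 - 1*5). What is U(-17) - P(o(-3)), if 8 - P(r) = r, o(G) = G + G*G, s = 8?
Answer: -37/19 ≈ -1.9474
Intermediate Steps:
o(G) = G + G²
P(r) = 8 - r
p = 11 (p = -(-6 - 5) = -1*(-11) = 11)
U(V) = 1/19 (U(V) = 1/(11 + 8) = 1/19)
U(-17) - P(o(-3)) = 1/19 - (8 - (-3)*(1 - 3)) = 1/19 - (8 - (-3)*(-2)) = 1/19 - (8 - 1*6) = 1/19 - (8 - 6) = 1/19 - 1*2 = 1/19 - 2 = -37/19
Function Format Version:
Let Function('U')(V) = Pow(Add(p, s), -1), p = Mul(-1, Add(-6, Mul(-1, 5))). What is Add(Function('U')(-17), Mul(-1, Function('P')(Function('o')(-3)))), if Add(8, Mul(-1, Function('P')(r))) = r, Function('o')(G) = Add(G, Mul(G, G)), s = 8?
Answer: Rational(-37, 19) ≈ -1.9474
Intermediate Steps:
Function('o')(G) = Add(G, Pow(G, 2))
Function('P')(r) = Add(8, Mul(-1, r))
p = 11 (p = Mul(-1, Add(-6, -5)) = Mul(-1, -11) = 11)
Function('U')(V) = Rational(1, 19) (Function('U')(V) = Pow(Add(11, 8), -1) = Pow(19, -1) = Rational(1, 19))
Add(Function('U')(-17), Mul(-1, Function('P')(Function('o')(-3)))) = Add(Rational(1, 19), Mul(-1, Add(8, Mul(-1, Mul(-3, Add(1, -3)))))) = Add(Rational(1, 19), Mul(-1, Add(8, Mul(-1, Mul(-3, -2))))) = Add(Rational(1, 19), Mul(-1, Add(8, Mul(-1, 6)))) = Add(Rational(1, 19), Mul(-1, Add(8, -6))) = Add(Rational(1, 19), Mul(-1, 2)) = Add(Rational(1, 19), -2) = Rational(-37, 19)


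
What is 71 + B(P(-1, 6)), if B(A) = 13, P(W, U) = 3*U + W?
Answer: 84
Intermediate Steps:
P(W, U) = W + 3*U
71 + B(P(-1, 6)) = 71 + 13 = 84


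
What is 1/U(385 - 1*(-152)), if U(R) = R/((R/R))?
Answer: 1/537 ≈ 0.0018622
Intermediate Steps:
U(R) = R (U(R) = R/1 = R*1 = R)
1/U(385 - 1*(-152)) = 1/(385 - 1*(-152)) = 1/(385 + 152) = 1/537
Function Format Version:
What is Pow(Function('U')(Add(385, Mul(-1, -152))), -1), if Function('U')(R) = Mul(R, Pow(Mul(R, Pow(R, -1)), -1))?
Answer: Rational(1, 537) ≈ 0.0018622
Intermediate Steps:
Function('U')(R) = R (Function('U')(R) = Mul(R, Pow(1, -1)) = Mul(R, 1) = R)
Pow(Function('U')(Add(385, Mul(-1, -152))), -1) = Pow(Add(385, Mul(-1, -152)), -1) = Pow(Add(385, 152), -1) = Pow(537, -1) = Rational(1, 537)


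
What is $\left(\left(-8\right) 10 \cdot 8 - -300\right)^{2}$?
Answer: $115600$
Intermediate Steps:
$\left(\left(-8\right) 10 \cdot 8 - -300\right)^{2} = \left(\left(-80\right) 8 + 300\right)^{2} = \left(-640 + 300\right)^{2} = \left(-340\right)^{2} = 115600$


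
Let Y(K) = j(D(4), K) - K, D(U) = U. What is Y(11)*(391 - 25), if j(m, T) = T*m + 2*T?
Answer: 20130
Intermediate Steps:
j(m, T) = 2*T + T*m
Y(K) = 5*K (Y(K) = K*(2 + 4) - K = K*6 - K = 6*K - K = 5*K)
Y(11)*(391 - 25) = (5*11)*(391 - 25) = 55*366 = 20130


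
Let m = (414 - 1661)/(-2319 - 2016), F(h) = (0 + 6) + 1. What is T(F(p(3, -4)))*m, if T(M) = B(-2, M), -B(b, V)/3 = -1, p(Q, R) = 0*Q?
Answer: 1247/1445 ≈ 0.86298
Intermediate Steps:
p(Q, R) = 0
B(b, V) = 3 (B(b, V) = -3*(-1) = 3)
F(h) = 7 (F(h) = 6 + 1 = 7)
m = 1247/4335 (m = -1247/(-4335) = -1247*(-1/4335) = 1247/4335 ≈ 0.28766)
T(M) = 3
T(F(p(3, -4)))*m = 3*(1247/4335) = 1247/1445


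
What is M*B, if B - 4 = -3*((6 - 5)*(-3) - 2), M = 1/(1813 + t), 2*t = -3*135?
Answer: 38/3221 ≈ 0.011798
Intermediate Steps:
t = -405/2 (t = (-3*135)/2 = (½)*(-405) = -405/2 ≈ -202.50)
M = 2/3221 (M = 1/(1813 - 405/2) = 1/(3221/2) = 2/3221 ≈ 0.00062092)
B = 19 (B = 4 - 3*((6 - 5)*(-3) - 2) = 4 - 3*(1*(-3) - 2) = 4 - 3*(-3 - 2) = 4 - 3*(-5) = 4 + 15 = 19)
M*B = (2/3221)*19 = 38/3221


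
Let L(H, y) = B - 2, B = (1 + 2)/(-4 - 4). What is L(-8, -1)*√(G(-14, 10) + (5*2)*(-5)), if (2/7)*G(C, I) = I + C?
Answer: -19*I ≈ -19.0*I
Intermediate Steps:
G(C, I) = 7*C/2 + 7*I/2 (G(C, I) = 7*(I + C)/2 = 7*(C + I)/2 = 7*C/2 + 7*I/2)
B = -3/8 (B = 3/(-8) = 3*(-⅛) = -3/8 ≈ -0.37500)
L(H, y) = -19/8 (L(H, y) = -3/8 - 2 = -19/8)
L(-8, -1)*√(G(-14, 10) + (5*2)*(-5)) = -19*√(((7/2)*(-14) + (7/2)*10) + (5*2)*(-5))/8 = -19*√((-49 + 35) + 10*(-5))/8 = -19*√(-14 - 50)/8 = -19*I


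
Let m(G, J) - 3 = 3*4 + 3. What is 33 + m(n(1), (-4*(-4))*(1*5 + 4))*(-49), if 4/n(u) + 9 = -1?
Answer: -849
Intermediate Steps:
n(u) = -⅖ (n(u) = 4/(-9 - 1) = 4/(-10) = 4*(-⅒) = -⅖)
m(G, J) = 18 (m(G, J) = 3 + (3*4 + 3) = 3 + (12 + 3) = 3 + 15 = 18)
33 + m(n(1), (-4*(-4))*(1*5 + 4))*(-49) = 33 + 18*(-49) = 33 - 882 = -849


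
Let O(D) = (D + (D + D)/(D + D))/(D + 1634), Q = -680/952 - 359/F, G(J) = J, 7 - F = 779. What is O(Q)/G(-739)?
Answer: -4057/6524475071 ≈ -6.2181e-7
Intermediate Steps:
F = -772 (F = 7 - 1*779 = 7 - 779 = -772)
Q = -1347/5404 (Q = -680/952 - 359/(-772) = -680*1/952 - 359*(-1/772) = -5/7 + 359/772 = -1347/5404 ≈ -0.24926)
O(D) = (1 + D)/(1634 + D) (O(D) = (D + (2*D)/((2*D)))/(1634 + D) = (D + (2*D)*(1/(2*D)))/(1634 + D) = (D + 1)/(1634 + D) = (1 + D)/(1634 + D))
O(Q)/G(-739) = ((1 - 1347/5404)/(1634 - 1347/5404))/(-739) = ((4057/5404)/(8828789/5404))*(-1/739) = ((5404/8828789)*(4057/5404))*(-1/739) = (4057/8828789)*(-1/739) = -4057/6524475071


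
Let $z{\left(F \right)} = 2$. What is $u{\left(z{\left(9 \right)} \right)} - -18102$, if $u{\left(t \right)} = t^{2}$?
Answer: $18106$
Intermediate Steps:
$u{\left(z{\left(9 \right)} \right)} - -18102 = 2^{2} - -18102 = 4 + 18102 = 18106$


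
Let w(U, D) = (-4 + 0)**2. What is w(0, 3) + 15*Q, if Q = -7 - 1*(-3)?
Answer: -44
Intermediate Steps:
Q = -4 (Q = -7 + 3 = -4)
w(U, D) = 16 (w(U, D) = (-4)**2 = 16)
w(0, 3) + 15*Q = 16 + 15*(-4) = 16 - 60 = -44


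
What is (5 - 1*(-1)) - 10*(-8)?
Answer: 86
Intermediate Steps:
(5 - 1*(-1)) - 10*(-8) = (5 + 1) + 80 = 6 + 80 = 86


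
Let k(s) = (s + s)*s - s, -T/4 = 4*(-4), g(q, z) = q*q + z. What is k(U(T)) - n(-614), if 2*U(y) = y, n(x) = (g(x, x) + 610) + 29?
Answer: -375005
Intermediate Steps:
g(q, z) = z + q² (g(q, z) = q² + z = z + q²)
T = 64 (T = -16*(-4) = -4*(-16) = 64)
n(x) = 639 + x + x² (n(x) = ((x + x²) + 610) + 29 = (610 + x + x²) + 29 = 639 + x + x²)
U(y) = y/2
k(s) = -s + 2*s² (k(s) = (2*s)*s - s = 2*s² - s = -s + 2*s²)
k(U(T)) - n(-614) = ((½)*64)*(-1 + 2*((½)*64)) - (639 - 614 + (-614)²) = 32*(-1 + 2*32) - (639 - 614 + 376996) = 32*(-1 + 64) - 1*377021 = 32*63 - 377021 = 2016 - 377021 = -375005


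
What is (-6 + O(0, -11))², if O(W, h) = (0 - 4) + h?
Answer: 441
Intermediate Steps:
O(W, h) = -4 + h
(-6 + O(0, -11))² = (-6 + (-4 - 11))² = (-6 - 15)² = (-21)² = 441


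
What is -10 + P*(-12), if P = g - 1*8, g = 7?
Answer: 2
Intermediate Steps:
P = -1 (P = 7 - 1*8 = 7 - 8 = -1)
-10 + P*(-12) = -10 - 1*(-12) = -10 + 12 = 2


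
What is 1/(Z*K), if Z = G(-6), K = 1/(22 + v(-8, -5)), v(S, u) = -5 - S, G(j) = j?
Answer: -25/6 ≈ -4.1667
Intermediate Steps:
K = 1/25 (K = 1/(22 + (-5 - 1*(-8))) = 1/(22 + (-5 + 8)) = 1/(22 + 3) = 1/25 ≈ 0.040000)
Z = -6
1/(Z*K) = 1/(-6*1/25) = 1/(-6/25) = -25/6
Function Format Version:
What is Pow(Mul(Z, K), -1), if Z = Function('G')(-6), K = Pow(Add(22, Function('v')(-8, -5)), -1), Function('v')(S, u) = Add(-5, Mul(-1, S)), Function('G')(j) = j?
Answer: Rational(-25, 6) ≈ -4.1667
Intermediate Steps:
K = Rational(1, 25) (K = Pow(Add(22, Add(-5, Mul(-1, -8))), -1) = Pow(Add(22, Add(-5, 8)), -1) = Pow(Add(22, 3), -1) = Pow(25, -1) = Rational(1, 25) ≈ 0.040000)
Z = -6
Pow(Mul(Z, K), -1) = Pow(Mul(-6, Rational(1, 25)), -1) = Pow(Rational(-6, 25), -1) = Rational(-25, 6)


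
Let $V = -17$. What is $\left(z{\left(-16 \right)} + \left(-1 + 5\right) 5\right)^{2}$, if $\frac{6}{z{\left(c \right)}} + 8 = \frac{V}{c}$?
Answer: $\frac{501264}{1369} \approx 366.15$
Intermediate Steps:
$z{\left(c \right)} = \frac{6}{-8 - \frac{17}{c}}$
$\left(z{\left(-16 \right)} + \left(-1 + 5\right) 5\right)^{2} = \left(\left(-6\right) \left(-16\right) \frac{1}{17 + 8 \left(-16\right)} + \left(-1 + 5\right) 5\right)^{2} = \left(\left(-6\right) \left(-16\right) \frac{1}{17 - 128} + 4 \cdot 5\right)^{2} = \left(\left(-6\right) \left(-16\right) \frac{1}{-111} + 20\right)^{2} = \left(\left(-6\right) \left(-16\right) \left(- \frac{1}{111}\right) + 20\right)^{2} = \left(- \frac{32}{37} + 20\right)^{2} = \left(\frac{708}{37}\right)^{2} = \frac{501264}{1369}$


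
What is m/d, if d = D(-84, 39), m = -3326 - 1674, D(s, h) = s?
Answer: 1250/21 ≈ 59.524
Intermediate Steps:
m = -5000
d = -84
m/d = -5000/(-84) = -5000*(-1/84) = 1250/21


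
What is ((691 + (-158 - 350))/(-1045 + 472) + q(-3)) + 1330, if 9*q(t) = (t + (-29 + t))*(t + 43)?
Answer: 2018321/1719 ≈ 1174.1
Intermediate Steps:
q(t) = (-29 + 2*t)*(43 + t)/9 (q(t) = ((t + (-29 + t))*(t + 43))/9 = ((-29 + 2*t)*(43 + t))/9 = (-29 + 2*t)*(43 + t)/9)
((691 + (-158 - 350))/(-1045 + 472) + q(-3)) + 1330 = ((691 + (-158 - 350))/(-1045 + 472) + (-1247/9 + (2/9)*(-3)² + (19/3)*(-3))) + 1330 = ((691 - 508)/(-573) + (-1247/9 + (2/9)*9 - 19)) + 1330 = (183*(-1/573) + (-1247/9 + 2 - 19)) + 1330 = (-61/191 - 1400/9) + 1330 = -267949/1719 + 1330 = 2018321/1719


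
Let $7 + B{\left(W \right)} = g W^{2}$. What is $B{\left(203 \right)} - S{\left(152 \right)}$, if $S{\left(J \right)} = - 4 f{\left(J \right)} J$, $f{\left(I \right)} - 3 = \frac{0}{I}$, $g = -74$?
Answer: $-3047649$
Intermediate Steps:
$f{\left(I \right)} = 3$ ($f{\left(I \right)} = 3 + \frac{0}{I} = 3 + 0 = 3$)
$S{\left(J \right)} = - 12 J$ ($S{\left(J \right)} = \left(-4\right) 3 J = - 12 J$)
$B{\left(W \right)} = -7 - 74 W^{2}$
$B{\left(203 \right)} - S{\left(152 \right)} = \left(-7 - 74 \cdot 203^{2}\right) - \left(-12\right) 152 = \left(-7 - 3049466\right) - -1824 = \left(-7 - 3049466\right) + 1824 = -3049473 + 1824 = -3047649$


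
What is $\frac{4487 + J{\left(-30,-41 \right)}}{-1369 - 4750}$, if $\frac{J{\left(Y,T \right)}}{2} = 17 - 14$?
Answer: $- \frac{4493}{6119} \approx -0.73427$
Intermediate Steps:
$J{\left(Y,T \right)} = 6$ ($J{\left(Y,T \right)} = 2 \left(17 - 14\right) = 2 \cdot 3 = 6$)
$\frac{4487 + J{\left(-30,-41 \right)}}{-1369 - 4750} = \frac{4487 + 6}{-1369 - 4750} = \frac{4493}{-6119} = 4493 \left(- \frac{1}{6119}\right) = - \frac{4493}{6119}$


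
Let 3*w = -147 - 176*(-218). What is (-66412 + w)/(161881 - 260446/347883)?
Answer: -18671460415/56315387477 ≈ -0.33155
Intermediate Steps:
w = 38221/3 (w = (-147 - 176*(-218))/3 = (-147 + 38368)/3 = (⅓)*38221 = 38221/3 ≈ 12740.)
(-66412 + w)/(161881 - 260446/347883) = (-66412 + 38221/3)/(161881 - 260446/347883) = -161015/(3*(161881 - 260446*1/347883)) = -161015/(3*(161881 - 260446/347883)) = -161015/(3*56315387477/347883) = -161015/3*347883/56315387477 = -18671460415/56315387477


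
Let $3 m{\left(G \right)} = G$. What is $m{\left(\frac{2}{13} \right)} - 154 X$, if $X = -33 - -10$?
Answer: $\frac{138140}{39} \approx 3542.1$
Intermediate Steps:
$m{\left(G \right)} = \frac{G}{3}$
$X = -23$ ($X = -33 + 10 = -23$)
$m{\left(\frac{2}{13} \right)} - 154 X = \frac{2 \cdot \frac{1}{13}}{3} - -3542 = \frac{2 \cdot \frac{1}{13}}{3} + 3542 = \frac{1}{3} \cdot \frac{2}{13} + 3542 = \frac{2}{39} + 3542 = \frac{138140}{39}$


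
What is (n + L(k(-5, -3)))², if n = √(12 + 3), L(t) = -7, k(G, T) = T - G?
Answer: (7 - √15)² ≈ 9.7782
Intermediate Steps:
n = √15 ≈ 3.8730
(n + L(k(-5, -3)))² = (√15 - 7)² = (-7 + √15)²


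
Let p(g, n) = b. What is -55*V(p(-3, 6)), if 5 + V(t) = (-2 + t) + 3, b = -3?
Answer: 385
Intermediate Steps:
p(g, n) = -3
V(t) = -4 + t (V(t) = -5 + ((-2 + t) + 3) = -5 + (1 + t) = -4 + t)
-55*V(p(-3, 6)) = -55*(-4 - 3) = -55*(-7) = 385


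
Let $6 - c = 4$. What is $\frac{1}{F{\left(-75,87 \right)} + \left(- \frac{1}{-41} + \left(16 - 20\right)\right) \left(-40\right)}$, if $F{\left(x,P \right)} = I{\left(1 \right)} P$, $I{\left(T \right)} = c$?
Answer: $\frac{41}{13654} \approx 0.0030028$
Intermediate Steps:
$c = 2$ ($c = 6 - 4 = 2$)
$I{\left(T \right)} = 2$
$F{\left(x,P \right)} = 2 P$
$\frac{1}{F{\left(-75,87 \right)} + \left(- \frac{1}{-41} + \left(16 - 20\right)\right) \left(-40\right)} = \frac{1}{2 \cdot 87 + \left(- \frac{1}{-41} + \left(16 - 20\right)\right) \left(-40\right)} = \frac{1}{174 + \left(\left(-1\right) \left(- \frac{1}{41}\right) - 4\right) \left(-40\right)} = \frac{1}{174 + \left(\frac{1}{41} - 4\right) \left(-40\right)} = \frac{1}{174 - - \frac{6520}{41}} = \frac{1}{174 + \frac{6520}{41}} = \frac{1}{\frac{13654}{41}} = \frac{41}{13654}$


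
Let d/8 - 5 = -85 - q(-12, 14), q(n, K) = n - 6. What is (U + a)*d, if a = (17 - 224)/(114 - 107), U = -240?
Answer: 935952/7 ≈ 1.3371e+5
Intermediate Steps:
q(n, K) = -6 + n
a = -207/7 ≈ -29.571
d = -496 (d = 40 + 8*(-85 - (-6 - 12)) = 40 + 8*(-85 - 1*(-18)) = 40 + 8*(-85 + 18) = 40 + 8*(-67) = 40 - 536 = -496)
(U + a)*d = (-240 - 207/7)*(-496) = -1887/7*(-496) = 935952/7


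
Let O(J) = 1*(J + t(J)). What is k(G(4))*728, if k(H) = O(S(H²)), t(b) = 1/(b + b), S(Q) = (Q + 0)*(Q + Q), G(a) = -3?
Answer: 9552998/81 ≈ 1.1794e+5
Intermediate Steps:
S(Q) = 2*Q² (S(Q) = Q*(2*Q) = 2*Q²)
t(b) = 1/(2*b)
O(J) = J + 1/(2*J) (O(J) = 1*(J + 1/(2*J)) = J + 1/(2*J))
k(H) = 2*H⁴ + 1/(4*H⁴) (k(H) = 2*(H²)² + 1/(2*((2*(H²)²))) = 2*H⁴ + 1/(2*((2*H⁴))) = 2*H⁴ + (1/(2*H⁴))/2 = 2*H⁴ + 1/(4*H⁴))
k(G(4))*728 = ((¼)*(1 + 8*(-3)⁸)/(-3)⁴)*728 = ((¼)*(1/81)*(1 + 8*6561))*728 = ((¼)*(1/81)*(1 + 52488))*728 = ((¼)*(1/81)*52489)*728 = (52489/324)*728 = 9552998/81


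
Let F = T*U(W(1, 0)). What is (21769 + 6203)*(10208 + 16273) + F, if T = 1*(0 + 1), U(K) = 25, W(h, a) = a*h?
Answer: 740726557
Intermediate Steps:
T = 1 (T = 1*1 = 1)
F = 25 (F = 1*25 = 25)
(21769 + 6203)*(10208 + 16273) + F = (21769 + 6203)*(10208 + 16273) + 25 = 27972*26481 + 25 = 740726532 + 25 = 740726557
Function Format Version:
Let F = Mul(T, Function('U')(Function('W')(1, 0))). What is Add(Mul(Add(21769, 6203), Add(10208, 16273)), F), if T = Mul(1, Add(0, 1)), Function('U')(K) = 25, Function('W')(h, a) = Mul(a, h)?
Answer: 740726557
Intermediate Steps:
T = 1 (T = Mul(1, 1) = 1)
F = 25 (F = Mul(1, 25) = 25)
Add(Mul(Add(21769, 6203), Add(10208, 16273)), F) = Add(Mul(Add(21769, 6203), Add(10208, 16273)), 25) = Add(Mul(27972, 26481), 25) = Add(740726532, 25) = 740726557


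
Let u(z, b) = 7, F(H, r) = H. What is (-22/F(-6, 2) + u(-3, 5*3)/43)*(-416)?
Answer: -205504/129 ≈ -1593.1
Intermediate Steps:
(-22/F(-6, 2) + u(-3, 5*3)/43)*(-416) = (-22/(-6) + 7/43)*(-416) = (-22*(-1/6) + 7*(1/43))*(-416) = (11/3 + 7/43)*(-416) = (494/129)*(-416) = -205504/129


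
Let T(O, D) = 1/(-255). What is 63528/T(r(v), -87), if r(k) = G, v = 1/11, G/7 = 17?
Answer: -16199640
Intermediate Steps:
G = 119 (G = 7*17 = 119)
v = 1/11 (v = 1*(1/11) = 1/11 ≈ 0.090909)
r(k) = 119
T(O, D) = -1/255
63528/T(r(v), -87) = 63528/(-1/255) = 63528*(-255) = -16199640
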